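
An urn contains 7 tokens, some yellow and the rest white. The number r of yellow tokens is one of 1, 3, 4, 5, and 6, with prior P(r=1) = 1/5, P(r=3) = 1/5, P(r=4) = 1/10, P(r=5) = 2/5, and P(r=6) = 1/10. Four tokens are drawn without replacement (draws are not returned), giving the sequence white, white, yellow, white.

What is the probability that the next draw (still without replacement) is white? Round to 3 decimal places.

For each hypothesis, P(data | H) works out to: P(data | r = 1) = (6/7)(5/6)(1/5)(4/4) = 1/7; P(data | r = 3) = (4/7)(3/6)(3/5)(2/4) = 3/35; P(data | r = 4) = (3/7)(2/6)(4/5)(1/4) = 1/35; P(data | r = 5) = (2/7)(1/6)(5/5)(0/4) = 0; P(data | r = 6) = (1/7)(0/6) = 0.
The prior-weighted likelihoods are 1/5 · 1/7 = 1/35, 1/5 · 3/35 = 3/175, 1/10 · 1/35 = 1/350, 2/5 · 0 = 0, 1/10 · 0 = 0; these sum to 17/350.
Dividing through by the total gives posterior P(r = 1 | data) = 10/17, P(r = 3 | data) = 6/17, P(r = 4 | data) = 1/17, P(r = 5 | data) = 0, P(r = 6 | data) = 0.
The predictive probability is P(white next | data) = (1)(10/17) + (1/3)(6/17) + (0)(1/17) = 12/17.

0.706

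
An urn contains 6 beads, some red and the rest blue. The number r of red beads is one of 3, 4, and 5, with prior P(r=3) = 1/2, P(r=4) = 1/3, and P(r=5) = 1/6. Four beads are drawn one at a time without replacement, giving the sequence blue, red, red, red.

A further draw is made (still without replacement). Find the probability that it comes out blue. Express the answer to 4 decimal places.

0.4857

The likelihood of the observed sequence under each hypothesis: P(data | r = 3) = (3/6)(3/5)(2/4)(1/3) = 1/20; P(data | r = 4) = (2/6)(4/5)(3/4)(2/3) = 2/15; P(data | r = 5) = (1/6)(5/5)(4/4)(3/3) = 1/6.
Weighting by the prior gives 1/2 · 1/20 = 1/40, 1/3 · 2/15 = 2/45, 1/6 · 1/6 = 1/36; with total 7/72.
Dividing through by the total gives posterior P(r = 3 | data) = 9/35, P(r = 4 | data) = 16/35, P(r = 5 | data) = 2/7.
Averaging over the posterior, P(blue next | data) = (1)(9/35) + (1/2)(16/35) + (0)(2/7) = 17/35.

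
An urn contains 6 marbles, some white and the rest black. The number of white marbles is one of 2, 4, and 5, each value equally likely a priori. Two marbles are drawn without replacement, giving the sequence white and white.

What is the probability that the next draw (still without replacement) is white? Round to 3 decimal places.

Compute the likelihood of the observed sequence for each case: P(data | r = 2) = (2/6)(1/5) = 1/15; P(data | r = 4) = (4/6)(3/5) = 2/5; P(data | r = 5) = (5/6)(4/5) = 2/3.
Weighting by the prior gives 1/3 · 1/15 = 1/45, 1/3 · 2/5 = 2/15, 1/3 · 2/3 = 2/9; these sum to 17/45.
Normalising, the posterior is P(r = 2 | data) = 1/17, P(r = 4 | data) = 6/17, P(r = 5 | data) = 10/17.
Averaging over the posterior, P(white next | data) = (0)(1/17) + (1/2)(6/17) + (3/4)(10/17) = 21/34.

0.618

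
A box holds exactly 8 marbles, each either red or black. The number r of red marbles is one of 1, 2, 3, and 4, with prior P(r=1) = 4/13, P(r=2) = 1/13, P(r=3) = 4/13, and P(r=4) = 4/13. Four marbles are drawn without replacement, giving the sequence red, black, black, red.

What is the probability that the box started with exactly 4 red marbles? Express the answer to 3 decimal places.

0.516

The likelihood of the observed sequence under each hypothesis: P(data | r = 1) = (1/8)(7/7)(6/6)(0/5) = 0; P(data | r = 2) = (2/8)(6/7)(5/6)(1/5) = 0.035714; P(data | r = 3) = (3/8)(5/7)(4/6)(2/5) = 0.071429; P(data | r = 4) = (4/8)(4/7)(3/6)(3/5) = 0.085714.
Multiplying each by its prior: 4/13 · 0 = 0, 1/13 · 0.035714 = 0.0027473, 4/13 · 0.071429 = 0.021978, 4/13 · 0.085714 = 0.026374; with total 0.051099.
So P(r = 4 | data) = (0.026374) / (0.051099) = 0.51613.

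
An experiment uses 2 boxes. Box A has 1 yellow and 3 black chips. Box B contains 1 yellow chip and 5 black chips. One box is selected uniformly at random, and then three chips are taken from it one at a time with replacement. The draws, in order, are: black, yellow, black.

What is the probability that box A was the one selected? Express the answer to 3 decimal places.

The likelihood of the observed sequence under each hypothesis: P(data | box A) = (3/4)(1/4)(3/4) = 0.14062; P(data | box B) = (5/6)(1/6)(5/6) = 0.11574.
The prior-weighted likelihoods are 1/2 · 0.14062 = 0.070312, 1/2 · 0.11574 = 0.05787; summing to 0.12818.
Therefore the posterior P(box A | data) = (0.070312) / (0.12818) = 0.54853.

0.549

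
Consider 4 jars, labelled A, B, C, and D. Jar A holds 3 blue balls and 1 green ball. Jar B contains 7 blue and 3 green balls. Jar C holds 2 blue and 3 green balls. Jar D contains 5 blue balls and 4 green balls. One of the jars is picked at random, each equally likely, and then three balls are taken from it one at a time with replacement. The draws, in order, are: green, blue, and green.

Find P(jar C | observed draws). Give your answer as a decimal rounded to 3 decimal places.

0.396

For each hypothesis, P(data | H) works out to: P(data | jar A) = (1/4)(3/4)(1/4) = 0.046875; P(data | jar B) = (3/10)(7/10)(3/10) = 0.063; P(data | jar C) = (3/5)(2/5)(3/5) = 0.144; P(data | jar D) = (4/9)(5/9)(4/9) = 0.10974.
Multiplying each by its prior: 1/4 · 0.046875 = 0.011719, 1/4 · 0.063 = 0.01575, 1/4 · 0.144 = 0.036, 1/4 · 0.10974 = 0.027435; summing to 0.090904.
Therefore the posterior P(jar C | data) = (0.036) / (0.090904) = 0.39602.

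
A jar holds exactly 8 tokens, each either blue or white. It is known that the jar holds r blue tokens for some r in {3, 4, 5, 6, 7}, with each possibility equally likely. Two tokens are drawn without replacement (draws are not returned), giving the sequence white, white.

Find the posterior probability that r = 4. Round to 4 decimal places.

Compute the likelihood of the observed sequence for each case: P(data | r = 3) = (5/8)(4/7) = 5/14; P(data | r = 4) = (4/8)(3/7) = 3/14; P(data | r = 5) = (3/8)(2/7) = 3/28; P(data | r = 6) = (2/8)(1/7) = 1/28; P(data | r = 7) = (1/8)(0/7) = 0.
Weighting by the prior gives 1/5 · 5/14 = 1/14, 1/5 · 3/14 = 3/70, 1/5 · 3/28 = 3/140, 1/5 · 1/28 = 1/140, 1/5 · 0 = 0; with total 1/7.
By Bayes' rule, P(r = 4 | data) = (3/70) / (1/7) = 3/10.

0.3000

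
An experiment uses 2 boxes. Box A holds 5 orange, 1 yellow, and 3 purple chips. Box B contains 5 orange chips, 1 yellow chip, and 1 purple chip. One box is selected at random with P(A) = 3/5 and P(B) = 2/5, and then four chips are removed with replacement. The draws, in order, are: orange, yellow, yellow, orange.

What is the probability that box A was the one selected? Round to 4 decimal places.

For each hypothesis, P(data | H) works out to: P(data | box A) = (5/9)(1/9)(1/9)(5/9) = 0.0038104; P(data | box B) = (5/7)(1/7)(1/7)(5/7) = 0.010412.
Weighting by the prior gives 3/5 · 0.0038104 = 0.0022862, 2/5 · 0.010412 = 0.0041649; these sum to 0.0064512.
So P(box A | data) = (0.0022862) / (0.0064512) = 0.35439.

0.3544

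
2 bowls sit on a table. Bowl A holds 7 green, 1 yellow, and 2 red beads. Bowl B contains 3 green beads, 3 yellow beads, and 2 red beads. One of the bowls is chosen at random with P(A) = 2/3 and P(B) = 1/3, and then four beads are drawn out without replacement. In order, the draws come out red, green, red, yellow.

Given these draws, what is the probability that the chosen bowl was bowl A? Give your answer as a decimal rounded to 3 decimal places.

Under each hypothesis, the probability of the observed sequence is: P(data | bowl A) = (2/10)(7/9)(1/8)(1/7) = 0.0027778; P(data | bowl B) = (2/8)(3/7)(1/6)(3/5) = 0.010714.
Multiplying each by its prior: 2/3 · 0.0027778 = 0.0018519, 1/3 · 0.010714 = 0.0035714; with total 0.0054233.
So P(bowl A | data) = (0.0018519) / (0.0054233) = 0.34146.

0.341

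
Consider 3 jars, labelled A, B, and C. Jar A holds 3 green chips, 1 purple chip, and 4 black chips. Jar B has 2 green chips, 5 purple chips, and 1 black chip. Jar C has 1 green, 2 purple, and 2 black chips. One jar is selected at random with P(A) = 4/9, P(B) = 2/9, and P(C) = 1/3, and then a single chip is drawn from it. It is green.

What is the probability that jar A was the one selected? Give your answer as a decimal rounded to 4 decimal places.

0.5769

For each hypothesis, P(data | H) works out to: P(data | jar A) = (3/8) = 3/8; P(data | jar B) = (2/8) = 1/4; P(data | jar C) = (1/5) = 1/5.
Weighting by the prior gives 4/9 · 3/8 = 1/6, 2/9 · 1/4 = 1/18, 1/3 · 1/5 = 1/15; these sum to 13/45.
By Bayes' rule, P(jar A | data) = (1/6) / (13/45) = 15/26.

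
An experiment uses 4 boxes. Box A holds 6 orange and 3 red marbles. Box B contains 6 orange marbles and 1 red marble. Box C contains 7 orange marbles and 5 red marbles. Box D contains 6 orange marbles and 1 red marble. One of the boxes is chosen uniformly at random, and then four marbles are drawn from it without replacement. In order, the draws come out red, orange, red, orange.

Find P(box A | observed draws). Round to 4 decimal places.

The likelihood of the observed sequence under each hypothesis: P(data | box A) = (3/9)(6/8)(2/7)(5/6) = 0.059524; P(data | box B) = (1/7)(6/6)(0/5) = 0; P(data | box C) = (5/12)(7/11)(4/10)(6/9) = 0.070707; P(data | box D) = (1/7)(6/6)(0/5) = 0.
Weighting by the prior gives 1/4 · 0.059524 = 0.014881, 1/4 · 0 = 0, 1/4 · 0.070707 = 0.017677, 1/4 · 0 = 0; these sum to 0.032558.
So P(box A | data) = (0.014881) / (0.032558) = 0.45706.

0.4571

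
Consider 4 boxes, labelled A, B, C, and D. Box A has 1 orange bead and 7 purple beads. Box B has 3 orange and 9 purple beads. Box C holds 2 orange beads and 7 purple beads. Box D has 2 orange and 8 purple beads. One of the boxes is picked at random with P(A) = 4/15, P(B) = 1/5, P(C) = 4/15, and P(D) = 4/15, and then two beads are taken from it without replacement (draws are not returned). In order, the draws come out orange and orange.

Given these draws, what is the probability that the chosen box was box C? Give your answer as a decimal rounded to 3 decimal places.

0.330

Under each hypothesis, the probability of the observed sequence is: P(data | box A) = (1/8)(0/7) = 0; P(data | box B) = (3/12)(2/11) = 0.045455; P(data | box C) = (2/9)(1/8) = 0.027778; P(data | box D) = (2/10)(1/9) = 0.022222.
The prior-weighted likelihoods are 4/15 · 0 = 0, 1/5 · 0.045455 = 0.0090909, 4/15 · 0.027778 = 0.0074074, 4/15 · 0.022222 = 0.0059259; with total 0.022424.
So P(box C | data) = (0.0074074) / (0.022424) = 0.33033.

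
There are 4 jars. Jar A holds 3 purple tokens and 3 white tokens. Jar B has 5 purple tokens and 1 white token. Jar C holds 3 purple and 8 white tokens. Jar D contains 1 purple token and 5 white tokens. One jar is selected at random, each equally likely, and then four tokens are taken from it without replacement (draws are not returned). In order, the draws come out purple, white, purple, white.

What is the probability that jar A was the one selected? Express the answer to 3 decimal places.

For each hypothesis, P(data | H) works out to: P(data | jar A) = (3/6)(3/5)(2/4)(2/3) = 0.1; P(data | jar B) = (5/6)(1/5)(4/4)(0/3) = 0; P(data | jar C) = (3/11)(8/10)(2/9)(7/8) = 0.042424; P(data | jar D) = (1/6)(5/5)(0/4) = 0.
Weighting by the prior gives 1/4 · 0.1 = 0.025, 1/4 · 0 = 0, 1/4 · 0.042424 = 0.010606, 1/4 · 0 = 0; these sum to 0.035606.
Hence P(jar A | data) = (0.025) / (0.035606) = 0.70213.

0.702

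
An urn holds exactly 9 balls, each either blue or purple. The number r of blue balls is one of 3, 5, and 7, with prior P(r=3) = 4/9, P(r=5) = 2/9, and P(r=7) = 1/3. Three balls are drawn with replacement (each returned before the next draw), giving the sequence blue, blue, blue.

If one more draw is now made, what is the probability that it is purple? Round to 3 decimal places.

0.297

For each hypothesis, P(data | H) works out to: P(data | r = 3) = (3/9)(3/9)(3/9) = 0.037037; P(data | r = 5) = (5/9)(5/9)(5/9) = 0.17147; P(data | r = 7) = (7/9)(7/9)(7/9) = 0.47051.
The prior-weighted likelihoods are 4/9 · 0.037037 = 0.016461, 2/9 · 0.17147 = 0.038104, 1/3 · 0.47051 = 0.15684; with total 0.2114.
Normalising, the posterior is P(r = 3 | data) = 0.077866, P(r = 5 | data) = 0.18025, P(r = 7 | data) = 0.74189.
So P(purple next | data) = Σ P(purple next | H) P(H | data) = (2/3)(0.077866) + (4/9)(0.18025) + (2/9)(0.74189) = 0.29688.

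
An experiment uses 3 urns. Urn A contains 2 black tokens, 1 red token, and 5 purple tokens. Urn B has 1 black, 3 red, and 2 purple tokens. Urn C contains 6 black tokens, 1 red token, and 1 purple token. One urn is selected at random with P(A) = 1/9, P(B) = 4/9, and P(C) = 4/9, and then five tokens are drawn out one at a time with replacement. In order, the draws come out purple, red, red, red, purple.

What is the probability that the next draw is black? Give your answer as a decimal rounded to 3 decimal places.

The likelihood of the observed sequence under each hypothesis: P(data | urn A) = (5/8)(1/8)(1/8)(1/8)(5/8) = 0.00076294; P(data | urn B) = (2/6)(3/6)(3/6)(3/6)(2/6) = 0.013889; P(data | urn C) = (1/8)(1/8)(1/8)(1/8)(1/8) = 3.0518e-05.
Multiplying each by its prior: 1/9 · 0.00076294 = 8.4771e-05, 4/9 · 0.013889 = 0.0061728, 4/9 · 3.0518e-05 = 1.3563e-05; summing to 0.0062712.
The posterior is then P(urn A | data) = 0.013518, P(urn B | data) = 0.98432, P(urn C | data) = 0.0021628.
The predictive probability is P(black next | data) = (1/4)(0.013518) + (1/6)(0.98432) + (3/4)(0.0021628) = 0.16905.

0.169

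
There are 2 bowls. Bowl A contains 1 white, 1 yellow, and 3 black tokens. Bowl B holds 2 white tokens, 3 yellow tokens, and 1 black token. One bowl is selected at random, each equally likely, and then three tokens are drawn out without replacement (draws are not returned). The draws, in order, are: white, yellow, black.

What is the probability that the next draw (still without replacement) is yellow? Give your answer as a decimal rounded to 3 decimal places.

0.333

For each hypothesis, P(data | H) works out to: P(data | bowl A) = (1/5)(1/4)(3/3) = 1/20; P(data | bowl B) = (2/6)(3/5)(1/4) = 1/20.
Multiplying each by its prior: 1/2 · 1/20 = 1/40, 1/2 · 1/20 = 1/40; these sum to 1/20.
Normalising, the posterior is P(bowl A | data) = 1/2, P(bowl B | data) = 1/2.
The predictive probability is P(yellow next | data) = (0)(1/2) + (2/3)(1/2) = 1/3.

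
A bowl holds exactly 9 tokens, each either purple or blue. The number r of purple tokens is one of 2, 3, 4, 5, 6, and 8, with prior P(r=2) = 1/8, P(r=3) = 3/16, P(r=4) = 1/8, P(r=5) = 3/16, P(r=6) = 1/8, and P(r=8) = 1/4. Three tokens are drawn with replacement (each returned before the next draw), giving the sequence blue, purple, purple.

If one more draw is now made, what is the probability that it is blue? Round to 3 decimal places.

0.412

The likelihood of the observed sequence under each hypothesis: P(data | r = 2) = (7/9)(2/9)(2/9) = 0.038409; P(data | r = 3) = (6/9)(3/9)(3/9) = 0.074074; P(data | r = 4) = (5/9)(4/9)(4/9) = 0.10974; P(data | r = 5) = (4/9)(5/9)(5/9) = 0.13717; P(data | r = 6) = (3/9)(6/9)(6/9) = 0.14815; P(data | r = 8) = (1/9)(8/9)(8/9) = 0.087791.
The prior-weighted likelihoods are 1/8 · 0.038409 = 0.0048011, 3/16 · 0.074074 = 0.013889, 1/8 · 0.10974 = 0.013717, 3/16 · 0.13717 = 0.02572, 1/8 · 0.14815 = 0.018519, 1/4 · 0.087791 = 0.021948; with total 0.098594.
The posterior is then P(r = 2 | data) = 0.048696, P(r = 3 | data) = 0.14087, P(r = 4 | data) = 0.13913, P(r = 5 | data) = 0.26087, P(r = 6 | data) = 0.18783, P(r = 8 | data) = 0.22261.
So P(blue next | data) = Σ P(blue next | H) P(H | data) = (7/9)(0.048696) + (2/3)(0.14087) + (5/9)(0.13913) + (4/9)(0.26087) + (1/3)(0.18783) + (1/9)(0.22261) = 0.41237.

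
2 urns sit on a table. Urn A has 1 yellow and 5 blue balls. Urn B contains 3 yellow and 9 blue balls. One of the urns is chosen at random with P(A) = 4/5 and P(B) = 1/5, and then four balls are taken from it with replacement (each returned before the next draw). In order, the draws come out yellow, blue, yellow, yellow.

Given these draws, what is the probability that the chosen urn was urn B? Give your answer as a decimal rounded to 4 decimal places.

Compute the likelihood of the observed sequence for each case: P(data | urn A) = (1/6)(5/6)(1/6)(1/6) = 0.003858; P(data | urn B) = (3/12)(9/12)(3/12)(3/12) = 0.011719.
The prior-weighted likelihoods are 4/5 · 0.003858 = 0.0030864, 1/5 · 0.011719 = 0.0023437; summing to 0.0054302.
Hence P(urn B | data) = (0.0023437) / (0.0054302) = 0.43162.

0.4316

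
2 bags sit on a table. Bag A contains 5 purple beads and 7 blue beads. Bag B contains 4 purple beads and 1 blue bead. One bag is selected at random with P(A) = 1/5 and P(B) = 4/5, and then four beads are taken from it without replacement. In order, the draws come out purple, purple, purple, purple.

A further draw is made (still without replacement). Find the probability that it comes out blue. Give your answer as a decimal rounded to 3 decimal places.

0.998

Under each hypothesis, the probability of the observed sequence is: P(data | bag A) = (5/12)(4/11)(3/10)(2/9) = 0.010101; P(data | bag B) = (4/5)(3/4)(2/3)(1/2) = 0.2.
Multiplying each by its prior: 1/5 · 0.010101 = 0.0020202, 4/5 · 0.2 = 0.16; with total 0.16202.
Normalising, the posterior is P(bag A | data) = 0.012469, P(bag B | data) = 0.98753.
Averaging over the posterior, P(blue next | data) = (7/8)(0.012469) + (1)(0.98753) = 0.99844.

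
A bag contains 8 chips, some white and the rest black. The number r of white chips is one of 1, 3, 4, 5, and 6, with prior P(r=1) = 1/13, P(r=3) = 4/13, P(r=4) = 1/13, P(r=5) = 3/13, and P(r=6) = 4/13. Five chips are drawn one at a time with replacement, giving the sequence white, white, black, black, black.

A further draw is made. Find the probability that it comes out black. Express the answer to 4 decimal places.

For each hypothesis, P(data | H) works out to: P(data | r = 1) = (1/8)(1/8)(7/8)(7/8)(7/8) = 0.010468; P(data | r = 3) = (3/8)(3/8)(5/8)(5/8)(5/8) = 0.034332; P(data | r = 4) = (4/8)(4/8)(4/8)(4/8)(4/8) = 0.03125; P(data | r = 5) = (5/8)(5/8)(3/8)(3/8)(3/8) = 0.020599; P(data | r = 6) = (6/8)(6/8)(2/8)(2/8)(2/8) = 0.0087891.
The prior-weighted likelihoods are 1/13 · 0.010468 = 0.00080519, 4/13 · 0.034332 = 0.010564, 1/13 · 0.03125 = 0.0024038, 3/13 · 0.020599 = 0.0047537, 4/13 · 0.0087891 = 0.0027043; these sum to 0.021231.
The posterior is then P(r = 1 | data) = 0.037926, P(r = 3 | data) = 0.49757, P(r = 4 | data) = 0.11322, P(r = 5 | data) = 0.22391, P(r = 6 | data) = 0.12738.
Averaging over the posterior, P(black next | data) = (7/8)(0.037926) + (5/8)(0.49757) + (1/2)(0.11322) + (3/8)(0.22391) + (1/4)(0.12738) = 0.51659.

0.5166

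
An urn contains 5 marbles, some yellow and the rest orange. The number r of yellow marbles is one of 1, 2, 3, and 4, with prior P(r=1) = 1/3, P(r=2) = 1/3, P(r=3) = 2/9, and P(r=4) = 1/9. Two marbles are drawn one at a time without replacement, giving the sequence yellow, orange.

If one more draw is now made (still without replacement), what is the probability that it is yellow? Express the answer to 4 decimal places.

0.3913

Compute the likelihood of the observed sequence for each case: P(data | r = 1) = (1/5)(4/4) = 1/5; P(data | r = 2) = (2/5)(3/4) = 3/10; P(data | r = 3) = (3/5)(2/4) = 3/10; P(data | r = 4) = (4/5)(1/4) = 1/5.
The prior-weighted likelihoods are 1/3 · 1/5 = 1/15, 1/3 · 3/10 = 1/10, 2/9 · 3/10 = 1/15, 1/9 · 1/5 = 1/45; with total 23/90.
Normalising, the posterior is P(r = 1 | data) = 6/23, P(r = 2 | data) = 9/23, P(r = 3 | data) = 6/23, P(r = 4 | data) = 2/23.
So P(yellow next | data) = Σ P(yellow next | H) P(H | data) = (0)(6/23) + (1/3)(9/23) + (2/3)(6/23) + (1)(2/23) = 9/23.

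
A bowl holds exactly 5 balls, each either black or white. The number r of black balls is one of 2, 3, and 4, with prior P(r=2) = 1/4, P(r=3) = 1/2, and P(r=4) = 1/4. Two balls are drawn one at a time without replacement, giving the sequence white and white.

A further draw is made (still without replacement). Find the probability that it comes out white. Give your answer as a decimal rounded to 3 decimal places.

Compute the likelihood of the observed sequence for each case: P(data | r = 2) = (3/5)(2/4) = 3/10; P(data | r = 3) = (2/5)(1/4) = 1/10; P(data | r = 4) = (1/5)(0/4) = 0.
Weighting by the prior gives 1/4 · 3/10 = 3/40, 1/2 · 1/10 = 1/20, 1/4 · 0 = 0; summing to 1/8.
Normalising, the posterior is P(r = 2 | data) = 3/5, P(r = 3 | data) = 2/5, P(r = 4 | data) = 0.
Averaging over the posterior, P(white next | data) = (1/3)(3/5) + (0)(2/5) = 1/5.

0.200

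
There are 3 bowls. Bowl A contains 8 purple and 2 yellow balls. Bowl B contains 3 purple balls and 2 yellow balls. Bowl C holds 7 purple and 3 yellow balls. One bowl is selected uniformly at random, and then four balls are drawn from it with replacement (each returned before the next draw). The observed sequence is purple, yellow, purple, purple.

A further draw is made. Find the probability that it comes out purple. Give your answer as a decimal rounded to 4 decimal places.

0.7055

The likelihood of the observed sequence under each hypothesis: P(data | bowl A) = (8/10)(2/10)(8/10)(8/10) = 0.1024; P(data | bowl B) = (3/5)(2/5)(3/5)(3/5) = 0.0864; P(data | bowl C) = (7/10)(3/10)(7/10)(7/10) = 0.1029.
The prior-weighted likelihoods are 1/3 · 0.1024 = 0.034133, 1/3 · 0.0864 = 0.0288, 1/3 · 0.1029 = 0.0343; summing to 0.097233.
Dividing through by the total gives posterior P(bowl A | data) = 0.35105, P(bowl B | data) = 0.29619, P(bowl C | data) = 0.35276.
So P(purple next | data) = Σ P(purple next | H) P(H | data) = (4/5)(0.35105) + (3/5)(0.29619) + (7/10)(0.35276) = 0.70549.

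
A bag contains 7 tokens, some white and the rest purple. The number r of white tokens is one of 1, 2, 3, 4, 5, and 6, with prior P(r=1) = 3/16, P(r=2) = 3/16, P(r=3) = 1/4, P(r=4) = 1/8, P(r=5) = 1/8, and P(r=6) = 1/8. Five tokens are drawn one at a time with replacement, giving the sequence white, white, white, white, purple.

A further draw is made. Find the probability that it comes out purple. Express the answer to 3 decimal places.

For each hypothesis, P(data | H) works out to: P(data | r = 1) = (1/7)(1/7)(1/7)(1/7)(6/7) = 0.00035699; P(data | r = 2) = (2/7)(2/7)(2/7)(2/7)(5/7) = 0.0047599; P(data | r = 3) = (3/7)(3/7)(3/7)(3/7)(4/7) = 0.019278; P(data | r = 4) = (4/7)(4/7)(4/7)(4/7)(3/7) = 0.045695; P(data | r = 5) = (5/7)(5/7)(5/7)(5/7)(2/7) = 0.074374; P(data | r = 6) = (6/7)(6/7)(6/7)(6/7)(1/7) = 0.077111.
The prior-weighted likelihoods are 3/16 · 0.00035699 = 6.6936e-05, 3/16 · 0.0047599 = 0.00089249, 1/4 · 0.019278 = 0.0048194, 1/8 · 0.045695 = 0.0057119, 1/8 · 0.074374 = 0.0092967, 1/8 · 0.077111 = 0.0096388; summing to 0.030426.
Dividing through by the total gives posterior P(r = 1 | data) = 0.0022, P(r = 2 | data) = 0.029333, P(r = 3 | data) = 0.1584, P(r = 4 | data) = 0.18773, P(r = 5 | data) = 0.30555, P(r = 6 | data) = 0.31679.
The predictive probability is P(purple next | data) = (6/7)(0.0022) + (5/7)(0.029333) + (4/7)(0.1584) + (3/7)(0.18773) + (2/7)(0.30555) + (1/7)(0.31679) = 0.32636.

0.326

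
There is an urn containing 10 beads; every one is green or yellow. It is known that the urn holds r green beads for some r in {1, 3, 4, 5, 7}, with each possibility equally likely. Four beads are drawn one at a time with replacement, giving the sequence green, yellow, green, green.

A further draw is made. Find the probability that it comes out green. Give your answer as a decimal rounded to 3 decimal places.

For each hypothesis, P(data | H) works out to: P(data | r = 1) = (1/10)(9/10)(1/10)(1/10) = 0.0009; P(data | r = 3) = (3/10)(7/10)(3/10)(3/10) = 0.0189; P(data | r = 4) = (4/10)(6/10)(4/10)(4/10) = 0.0384; P(data | r = 5) = (5/10)(5/10)(5/10)(5/10) = 0.0625; P(data | r = 7) = (7/10)(3/10)(7/10)(7/10) = 0.1029.
Multiplying each by its prior: 1/5 · 0.0009 = 0.00018, 1/5 · 0.0189 = 0.00378, 1/5 · 0.0384 = 0.00768, 1/5 · 0.0625 = 0.0125, 1/5 · 0.1029 = 0.02058; summing to 0.04472.
Dividing through by the total gives posterior P(r = 1 | data) = 0.004025, P(r = 3 | data) = 0.084526, P(r = 4 | data) = 0.17174, P(r = 5 | data) = 0.27952, P(r = 7 | data) = 0.4602.
Averaging over the posterior, P(green next | data) = (1/10)(0.004025) + (3/10)(0.084526) + (2/5)(0.17174) + (1/2)(0.27952) + (7/10)(0.4602) = 0.55635.

0.556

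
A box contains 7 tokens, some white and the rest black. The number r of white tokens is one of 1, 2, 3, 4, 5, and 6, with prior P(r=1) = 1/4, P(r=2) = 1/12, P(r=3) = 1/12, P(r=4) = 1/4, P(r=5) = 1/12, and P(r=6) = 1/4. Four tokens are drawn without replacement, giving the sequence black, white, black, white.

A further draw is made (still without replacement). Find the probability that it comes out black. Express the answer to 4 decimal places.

0.4348

Under each hypothesis, the probability of the observed sequence is: P(data | r = 1) = (6/7)(1/6)(5/5)(0/4) = 0; P(data | r = 2) = (5/7)(2/6)(4/5)(1/4) = 1/21; P(data | r = 3) = (4/7)(3/6)(3/5)(2/4) = 3/35; P(data | r = 4) = (3/7)(4/6)(2/5)(3/4) = 3/35; P(data | r = 5) = (2/7)(5/6)(1/5)(4/4) = 1/21; P(data | r = 6) = (1/7)(6/6)(0/5) = 0.
Weighting by the prior gives 1/4 · 0 = 0, 1/12 · 1/21 = 1/252, 1/12 · 3/35 = 1/140, 1/4 · 3/35 = 3/140, 1/12 · 1/21 = 1/252, 1/4 · 0 = 0; these sum to 23/630.
Dividing through by the total gives posterior P(r = 1 | data) = 0, P(r = 2 | data) = 5/46, P(r = 3 | data) = 9/46, P(r = 4 | data) = 27/46, P(r = 5 | data) = 5/46, P(r = 6 | data) = 0.
The predictive probability is P(black next | data) = (1)(5/46) + (2/3)(9/46) + (1/3)(27/46) + (0)(5/46) = 10/23.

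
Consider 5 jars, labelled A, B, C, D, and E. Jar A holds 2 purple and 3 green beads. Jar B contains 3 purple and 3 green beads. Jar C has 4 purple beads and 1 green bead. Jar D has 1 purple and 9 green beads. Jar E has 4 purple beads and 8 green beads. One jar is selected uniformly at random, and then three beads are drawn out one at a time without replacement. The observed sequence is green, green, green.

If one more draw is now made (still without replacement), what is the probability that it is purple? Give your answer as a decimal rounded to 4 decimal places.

0.3288

Under each hypothesis, the probability of the observed sequence is: P(data | jar A) = (3/5)(2/4)(1/3) = 0.1; P(data | jar B) = (3/6)(2/5)(1/4) = 0.05; P(data | jar C) = (1/5)(0/4) = 0; P(data | jar D) = (9/10)(8/9)(7/8) = 0.7; P(data | jar E) = (8/12)(7/11)(6/10) = 0.25455.
The prior-weighted likelihoods are 1/5 · 0.1 = 0.02, 1/5 · 0.05 = 0.01, 1/5 · 0 = 0, 1/5 · 0.7 = 0.14, 1/5 · 0.25455 = 0.050909; these sum to 0.22091.
Dividing through by the total gives posterior P(jar A | data) = 0.090535, P(jar B | data) = 0.045267, P(jar C | data) = 0, P(jar D | data) = 0.63374, P(jar E | data) = 0.23045.
So P(purple next | data) = Σ P(purple next | H) P(H | data) = (1)(0.090535) + (1)(0.045267) + (1/7)(0.63374) + (4/9)(0.23045) = 0.32876.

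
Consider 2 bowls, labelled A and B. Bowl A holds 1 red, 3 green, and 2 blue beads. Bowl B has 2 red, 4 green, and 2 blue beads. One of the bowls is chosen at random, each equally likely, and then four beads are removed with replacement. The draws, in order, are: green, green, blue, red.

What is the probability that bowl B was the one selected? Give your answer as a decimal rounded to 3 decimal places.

0.529

The likelihood of the observed sequence under each hypothesis: P(data | bowl A) = (3/6)(3/6)(2/6)(1/6) = 0.013889; P(data | bowl B) = (4/8)(4/8)(2/8)(2/8) = 0.015625.
Weighting by the prior gives 1/2 · 0.013889 = 0.0069444, 1/2 · 0.015625 = 0.0078125; with total 0.014757.
So P(bowl B | data) = (0.0078125) / (0.014757) = 0.52941.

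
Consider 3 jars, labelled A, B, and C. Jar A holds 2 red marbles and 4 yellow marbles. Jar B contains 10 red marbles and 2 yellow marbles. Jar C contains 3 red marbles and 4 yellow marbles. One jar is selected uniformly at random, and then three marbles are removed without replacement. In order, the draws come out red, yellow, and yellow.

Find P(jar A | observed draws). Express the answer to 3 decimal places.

The likelihood of the observed sequence under each hypothesis: P(data | jar A) = (2/6)(4/5)(3/4) = 0.2; P(data | jar B) = (10/12)(2/11)(1/10) = 0.015152; P(data | jar C) = (3/7)(4/6)(3/5) = 0.17143.
Multiplying each by its prior: 1/3 · 0.2 = 0.066667, 1/3 · 0.015152 = 0.0050505, 1/3 · 0.17143 = 0.057143; these sum to 0.12886.
By Bayes' rule, P(jar A | data) = (0.066667) / (0.12886) = 0.51736.

0.517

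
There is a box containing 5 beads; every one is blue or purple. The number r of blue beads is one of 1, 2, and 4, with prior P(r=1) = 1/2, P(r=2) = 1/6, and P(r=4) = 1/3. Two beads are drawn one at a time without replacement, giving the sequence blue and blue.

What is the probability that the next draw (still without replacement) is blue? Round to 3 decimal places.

Under each hypothesis, the probability of the observed sequence is: P(data | r = 1) = (1/5)(0/4) = 0; P(data | r = 2) = (2/5)(1/4) = 1/10; P(data | r = 4) = (4/5)(3/4) = 3/5.
Weighting by the prior gives 1/2 · 0 = 0, 1/6 · 1/10 = 1/60, 1/3 · 3/5 = 1/5; summing to 13/60.
The posterior is then P(r = 1 | data) = 0, P(r = 2 | data) = 1/13, P(r = 4 | data) = 12/13.
So P(blue next | data) = Σ P(blue next | H) P(H | data) = (0)(1/13) + (2/3)(12/13) = 8/13.

0.615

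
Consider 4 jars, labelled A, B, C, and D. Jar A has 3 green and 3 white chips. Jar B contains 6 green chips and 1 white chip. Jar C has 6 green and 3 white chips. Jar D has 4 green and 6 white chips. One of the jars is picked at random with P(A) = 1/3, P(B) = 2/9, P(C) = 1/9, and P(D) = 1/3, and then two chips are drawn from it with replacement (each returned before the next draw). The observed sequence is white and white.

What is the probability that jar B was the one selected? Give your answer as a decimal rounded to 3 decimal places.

0.021

For each hypothesis, P(data | H) works out to: P(data | jar A) = (3/6)(3/6) = 0.25; P(data | jar B) = (1/7)(1/7) = 0.020408; P(data | jar C) = (3/9)(3/9) = 0.11111; P(data | jar D) = (6/10)(6/10) = 0.36.
Weighting by the prior gives 1/3 · 0.25 = 0.083333, 2/9 · 0.020408 = 0.0045351, 1/9 · 0.11111 = 0.012346, 1/3 · 0.36 = 0.12; with total 0.22021.
So P(jar B | data) = (0.0045351) / (0.22021) = 0.020594.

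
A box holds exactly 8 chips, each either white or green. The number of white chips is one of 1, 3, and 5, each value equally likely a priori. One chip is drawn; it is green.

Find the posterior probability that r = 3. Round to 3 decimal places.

The likelihood of this draw under each hypothesis: P(data | r = 1) = (7/8) = 7/8; P(data | r = 3) = (5/8) = 5/8; P(data | r = 5) = (3/8) = 3/8.
The prior-weighted likelihoods are 1/3 · 7/8 = 7/24, 1/3 · 5/8 = 5/24, 1/3 · 3/8 = 1/8; summing to 5/8.
So P(r = 3 | data) = (5/24) / (5/8) = 1/3.

0.333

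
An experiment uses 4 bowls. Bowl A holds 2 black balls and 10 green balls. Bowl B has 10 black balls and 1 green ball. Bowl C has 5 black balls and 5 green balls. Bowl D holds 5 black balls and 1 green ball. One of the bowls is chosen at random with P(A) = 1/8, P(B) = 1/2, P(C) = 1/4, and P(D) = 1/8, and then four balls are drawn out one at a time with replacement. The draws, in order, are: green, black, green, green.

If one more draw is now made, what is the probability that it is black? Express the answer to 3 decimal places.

0.370

The likelihood of the observed sequence under each hypothesis: P(data | bowl A) = (10/12)(2/12)(10/12)(10/12) = 0.096451; P(data | bowl B) = (1/11)(10/11)(1/11)(1/11) = 0.00068301; P(data | bowl C) = (5/10)(5/10)(5/10)(5/10) = 0.0625; P(data | bowl D) = (1/6)(5/6)(1/6)(1/6) = 0.003858.
Weighting by the prior gives 1/8 · 0.096451 = 0.012056, 1/2 · 0.00068301 = 0.00034151, 1/4 · 0.0625 = 0.015625, 1/8 · 0.003858 = 0.00048225; these sum to 0.028505.
Normalising, the posterior is P(bowl A | data) = 0.42295, P(bowl B | data) = 0.011981, P(bowl C | data) = 0.54815, P(bowl D | data) = 0.016918.
Averaging over the posterior, P(black next | data) = (1/6)(0.42295) + (10/11)(0.011981) + (1/2)(0.54815) + (5/6)(0.016918) = 0.36956.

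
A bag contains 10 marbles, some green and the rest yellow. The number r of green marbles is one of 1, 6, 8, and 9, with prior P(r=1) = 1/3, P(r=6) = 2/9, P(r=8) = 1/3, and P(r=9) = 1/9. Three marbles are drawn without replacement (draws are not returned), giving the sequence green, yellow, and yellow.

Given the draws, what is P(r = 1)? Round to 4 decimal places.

Under each hypothesis, the probability of the observed sequence is: P(data | r = 1) = (1/10)(9/9)(8/8) = 1/10; P(data | r = 6) = (6/10)(4/9)(3/8) = 1/10; P(data | r = 8) = (8/10)(2/9)(1/8) = 1/45; P(data | r = 9) = (9/10)(1/9)(0/8) = 0.
Multiplying each by its prior: 1/3 · 1/10 = 1/30, 2/9 · 1/10 = 1/45, 1/3 · 1/45 = 1/135, 1/9 · 0 = 0; with total 17/270.
So P(r = 1 | data) = (1/30) / (17/270) = 9/17.

0.5294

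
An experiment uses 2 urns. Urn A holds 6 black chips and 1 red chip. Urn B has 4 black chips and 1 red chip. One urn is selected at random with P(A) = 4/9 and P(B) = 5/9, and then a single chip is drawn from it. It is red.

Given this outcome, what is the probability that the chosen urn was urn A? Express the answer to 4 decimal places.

0.3636

The likelihood of this draw under each hypothesis: P(data | urn A) = (1/7) = 1/7; P(data | urn B) = (1/5) = 1/5.
Weighting by the prior gives 4/9 · 1/7 = 4/63, 5/9 · 1/5 = 1/9; these sum to 11/63.
By Bayes' rule, P(urn A | data) = (4/63) / (11/63) = 4/11.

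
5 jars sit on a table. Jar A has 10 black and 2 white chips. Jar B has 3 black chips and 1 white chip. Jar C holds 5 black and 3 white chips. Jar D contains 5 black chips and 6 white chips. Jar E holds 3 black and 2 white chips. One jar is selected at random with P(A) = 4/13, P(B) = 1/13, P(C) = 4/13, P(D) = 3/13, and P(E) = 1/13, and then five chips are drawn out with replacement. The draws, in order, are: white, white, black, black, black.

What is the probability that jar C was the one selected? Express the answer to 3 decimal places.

0.396

For each hypothesis, P(data | H) works out to: P(data | jar A) = (2/12)(2/12)(10/12)(10/12)(10/12) = 0.016075; P(data | jar B) = (1/4)(1/4)(3/4)(3/4)(3/4) = 0.026367; P(data | jar C) = (3/8)(3/8)(5/8)(5/8)(5/8) = 0.034332; P(data | jar D) = (6/11)(6/11)(5/11)(5/11)(5/11) = 0.027941; P(data | jar E) = (2/5)(2/5)(3/5)(3/5)(3/5) = 0.03456.
Multiplying each by its prior: 4/13 · 0.016075 = 0.0049462, 1/13 · 0.026367 = 0.0020282, 4/13 · 0.034332 = 0.010564, 3/13 · 0.027941 = 0.006448, 1/13 · 0.03456 = 0.0026585; these sum to 0.026645.
Hence P(jar C | data) = (0.010564) / (0.026645) = 0.39647.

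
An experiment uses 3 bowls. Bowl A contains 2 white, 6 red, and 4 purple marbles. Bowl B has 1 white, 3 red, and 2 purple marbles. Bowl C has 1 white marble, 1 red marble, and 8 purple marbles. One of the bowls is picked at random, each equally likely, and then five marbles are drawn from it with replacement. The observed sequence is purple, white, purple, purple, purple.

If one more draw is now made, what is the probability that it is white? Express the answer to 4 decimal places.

0.1061

For each hypothesis, P(data | H) works out to: P(data | bowl A) = (4/12)(2/12)(4/12)(4/12)(4/12) = 0.0020576; P(data | bowl B) = (2/6)(1/6)(2/6)(2/6)(2/6) = 0.0020576; P(data | bowl C) = (8/10)(1/10)(8/10)(8/10)(8/10) = 0.04096.
The prior-weighted likelihoods are 1/3 · 0.0020576 = 0.00068587, 1/3 · 0.0020576 = 0.00068587, 1/3 · 0.04096 = 0.013653; these sum to 0.015025.
Dividing through by the total gives posterior P(bowl A | data) = 0.045648, P(bowl B | data) = 0.045648, P(bowl C | data) = 0.9087.
Averaging over the posterior, P(white next | data) = (1/6)(0.045648) + (1/6)(0.045648) + (1/10)(0.9087) = 0.10609.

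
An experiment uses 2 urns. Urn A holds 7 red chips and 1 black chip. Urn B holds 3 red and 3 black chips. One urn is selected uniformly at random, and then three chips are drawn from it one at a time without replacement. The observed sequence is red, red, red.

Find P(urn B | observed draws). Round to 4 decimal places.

0.0741

Compute the likelihood of the observed sequence for each case: P(data | urn A) = (7/8)(6/7)(5/6) = 5/8; P(data | urn B) = (3/6)(2/5)(1/4) = 1/20.
The prior-weighted likelihoods are 1/2 · 5/8 = 5/16, 1/2 · 1/20 = 1/40; with total 27/80.
Hence P(urn B | data) = (1/40) / (27/80) = 2/27.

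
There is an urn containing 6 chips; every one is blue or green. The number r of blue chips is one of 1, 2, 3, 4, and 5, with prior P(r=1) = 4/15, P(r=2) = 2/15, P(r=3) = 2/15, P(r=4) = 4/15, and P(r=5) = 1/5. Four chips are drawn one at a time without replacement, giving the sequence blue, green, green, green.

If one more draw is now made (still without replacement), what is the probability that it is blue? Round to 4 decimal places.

The likelihood of the observed sequence under each hypothesis: P(data | r = 1) = (1/6)(5/5)(4/4)(3/3) = 1/6; P(data | r = 2) = (2/6)(4/5)(3/4)(2/3) = 2/15; P(data | r = 3) = (3/6)(3/5)(2/4)(1/3) = 1/20; P(data | r = 4) = (4/6)(2/5)(1/4)(0/3) = 0; P(data | r = 5) = (5/6)(1/5)(0/4) = 0.
The prior-weighted likelihoods are 4/15 · 1/6 = 2/45, 2/15 · 2/15 = 4/225, 2/15 · 1/20 = 1/150, 4/15 · 0 = 0, 1/5 · 0 = 0; summing to 31/450.
The posterior is then P(r = 1 | data) = 20/31, P(r = 2 | data) = 8/31, P(r = 3 | data) = 3/31, P(r = 4 | data) = 0, P(r = 5 | data) = 0.
So P(blue next | data) = Σ P(blue next | H) P(H | data) = (0)(20/31) + (1/2)(8/31) + (1)(3/31) = 7/31.

0.2258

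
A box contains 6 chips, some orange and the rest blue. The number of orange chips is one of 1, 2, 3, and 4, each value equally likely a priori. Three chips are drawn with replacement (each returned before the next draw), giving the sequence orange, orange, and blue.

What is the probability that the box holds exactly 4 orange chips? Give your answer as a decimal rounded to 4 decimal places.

The likelihood of the observed sequence under each hypothesis: P(data | r = 1) = (1/6)(1/6)(5/6) = 5/216; P(data | r = 2) = (2/6)(2/6)(4/6) = 2/27; P(data | r = 3) = (3/6)(3/6)(3/6) = 1/8; P(data | r = 4) = (4/6)(4/6)(2/6) = 4/27.
Weighting by the prior gives 1/4 · 5/216 = 5/864, 1/4 · 2/27 = 1/54, 1/4 · 1/8 = 1/32, 1/4 · 4/27 = 1/27; summing to 5/54.
By Bayes' rule, P(r = 4 | data) = (1/27) / (5/54) = 2/5.

0.4000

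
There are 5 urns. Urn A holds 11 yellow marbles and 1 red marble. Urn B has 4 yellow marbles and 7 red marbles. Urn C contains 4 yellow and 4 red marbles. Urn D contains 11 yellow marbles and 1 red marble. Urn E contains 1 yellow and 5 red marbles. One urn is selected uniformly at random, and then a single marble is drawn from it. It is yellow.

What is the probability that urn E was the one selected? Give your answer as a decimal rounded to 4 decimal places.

0.0582

The likelihood of this draw under each hypothesis: P(data | urn A) = (11/12) = 11/12; P(data | urn B) = (4/11) = 4/11; P(data | urn C) = (4/8) = 1/2; P(data | urn D) = (11/12) = 11/12; P(data | urn E) = (1/6) = 1/6.
Weighting by the prior gives 1/5 · 11/12 = 11/60, 1/5 · 4/11 = 4/55, 1/5 · 1/2 = 1/10, 1/5 · 11/12 = 11/60, 1/5 · 1/6 = 1/30; summing to 63/110.
Therefore the posterior P(urn E | data) = (1/30) / (63/110) = 11/189.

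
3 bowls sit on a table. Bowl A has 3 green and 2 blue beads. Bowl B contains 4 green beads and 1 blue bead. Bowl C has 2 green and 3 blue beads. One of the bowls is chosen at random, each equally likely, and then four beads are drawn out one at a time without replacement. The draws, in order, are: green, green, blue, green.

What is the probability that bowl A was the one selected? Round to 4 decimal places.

Under each hypothesis, the probability of the observed sequence is: P(data | bowl A) = (3/5)(2/4)(2/3)(1/2) = 1/10; P(data | bowl B) = (4/5)(3/4)(1/3)(2/2) = 1/5; P(data | bowl C) = (2/5)(1/4)(3/3)(0/2) = 0.
Weighting by the prior gives 1/3 · 1/10 = 1/30, 1/3 · 1/5 = 1/15, 1/3 · 0 = 0; summing to 1/10.
So P(bowl A | data) = (1/30) / (1/10) = 1/3.

0.3333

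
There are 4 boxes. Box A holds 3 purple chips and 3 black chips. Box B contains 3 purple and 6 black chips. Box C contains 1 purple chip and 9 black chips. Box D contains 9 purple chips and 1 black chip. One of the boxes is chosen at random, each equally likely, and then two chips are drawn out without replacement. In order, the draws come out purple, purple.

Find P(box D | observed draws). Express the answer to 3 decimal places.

The likelihood of the observed sequence under each hypothesis: P(data | box A) = (3/6)(2/5) = 1/5; P(data | box B) = (3/9)(2/8) = 1/12; P(data | box C) = (1/10)(0/9) = 0; P(data | box D) = (9/10)(8/9) = 4/5.
The prior-weighted likelihoods are 1/4 · 1/5 = 1/20, 1/4 · 1/12 = 1/48, 1/4 · 0 = 0, 1/4 · 4/5 = 1/5; these sum to 13/48.
Therefore the posterior P(box D | data) = (1/5) / (13/48) = 48/65.

0.738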